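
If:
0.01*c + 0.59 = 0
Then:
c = -59.00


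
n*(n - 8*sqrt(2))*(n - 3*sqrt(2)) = n^3 - 11*sqrt(2)*n^2 + 48*n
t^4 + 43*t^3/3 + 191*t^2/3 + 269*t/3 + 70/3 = (t + 1/3)*(t + 2)*(t + 5)*(t + 7)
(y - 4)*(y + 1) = y^2 - 3*y - 4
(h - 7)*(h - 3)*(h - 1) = h^3 - 11*h^2 + 31*h - 21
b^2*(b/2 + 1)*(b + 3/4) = b^4/2 + 11*b^3/8 + 3*b^2/4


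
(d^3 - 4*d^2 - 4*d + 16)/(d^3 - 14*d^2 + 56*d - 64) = (d + 2)/(d - 8)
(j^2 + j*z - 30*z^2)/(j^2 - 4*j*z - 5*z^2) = (j + 6*z)/(j + z)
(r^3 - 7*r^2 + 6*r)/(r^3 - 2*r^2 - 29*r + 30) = r/(r + 5)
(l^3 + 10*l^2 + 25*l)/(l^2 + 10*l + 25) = l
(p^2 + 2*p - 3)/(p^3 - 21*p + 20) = (p + 3)/(p^2 + p - 20)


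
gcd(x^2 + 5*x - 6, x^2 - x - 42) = x + 6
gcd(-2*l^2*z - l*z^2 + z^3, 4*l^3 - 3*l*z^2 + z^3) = -2*l^2 - l*z + z^2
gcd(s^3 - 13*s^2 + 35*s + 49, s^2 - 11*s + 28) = s - 7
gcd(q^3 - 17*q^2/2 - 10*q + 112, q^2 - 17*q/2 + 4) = q - 8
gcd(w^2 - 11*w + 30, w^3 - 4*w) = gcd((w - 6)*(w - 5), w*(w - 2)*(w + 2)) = 1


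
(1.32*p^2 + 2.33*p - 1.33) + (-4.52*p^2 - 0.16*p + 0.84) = -3.2*p^2 + 2.17*p - 0.49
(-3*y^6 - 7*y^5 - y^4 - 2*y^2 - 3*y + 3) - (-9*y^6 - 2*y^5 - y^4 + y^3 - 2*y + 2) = 6*y^6 - 5*y^5 - y^3 - 2*y^2 - y + 1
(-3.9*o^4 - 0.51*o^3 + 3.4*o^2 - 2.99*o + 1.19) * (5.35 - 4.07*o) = 15.873*o^5 - 18.7893*o^4 - 16.5665*o^3 + 30.3593*o^2 - 20.8398*o + 6.3665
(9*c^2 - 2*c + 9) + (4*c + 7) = 9*c^2 + 2*c + 16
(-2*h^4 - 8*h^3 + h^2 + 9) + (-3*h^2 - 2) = -2*h^4 - 8*h^3 - 2*h^2 + 7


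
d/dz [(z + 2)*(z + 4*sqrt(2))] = 2*z + 2 + 4*sqrt(2)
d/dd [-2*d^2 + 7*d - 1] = 7 - 4*d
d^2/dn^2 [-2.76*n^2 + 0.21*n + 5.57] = -5.52000000000000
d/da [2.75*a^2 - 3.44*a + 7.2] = 5.5*a - 3.44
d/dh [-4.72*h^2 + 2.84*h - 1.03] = 2.84 - 9.44*h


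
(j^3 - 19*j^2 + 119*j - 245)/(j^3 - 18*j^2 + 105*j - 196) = (j - 5)/(j - 4)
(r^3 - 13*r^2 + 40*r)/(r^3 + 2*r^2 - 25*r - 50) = r*(r - 8)/(r^2 + 7*r + 10)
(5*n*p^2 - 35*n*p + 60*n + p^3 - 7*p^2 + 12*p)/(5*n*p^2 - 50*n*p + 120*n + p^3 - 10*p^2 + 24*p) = (p - 3)/(p - 6)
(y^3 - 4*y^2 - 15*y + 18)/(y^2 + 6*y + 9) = (y^2 - 7*y + 6)/(y + 3)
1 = 1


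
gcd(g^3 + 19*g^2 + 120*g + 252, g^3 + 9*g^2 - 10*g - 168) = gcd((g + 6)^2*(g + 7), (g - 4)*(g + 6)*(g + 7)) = g^2 + 13*g + 42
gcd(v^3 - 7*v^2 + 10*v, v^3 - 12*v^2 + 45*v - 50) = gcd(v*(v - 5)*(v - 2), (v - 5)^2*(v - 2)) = v^2 - 7*v + 10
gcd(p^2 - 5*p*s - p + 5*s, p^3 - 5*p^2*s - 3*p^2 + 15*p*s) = p - 5*s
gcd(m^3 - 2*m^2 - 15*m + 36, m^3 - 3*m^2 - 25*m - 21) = 1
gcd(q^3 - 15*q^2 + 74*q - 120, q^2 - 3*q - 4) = q - 4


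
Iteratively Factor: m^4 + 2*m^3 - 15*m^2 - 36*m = (m + 3)*(m^3 - m^2 - 12*m) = m*(m + 3)*(m^2 - m - 12) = m*(m + 3)^2*(m - 4)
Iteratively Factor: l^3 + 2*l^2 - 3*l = (l)*(l^2 + 2*l - 3) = l*(l + 3)*(l - 1)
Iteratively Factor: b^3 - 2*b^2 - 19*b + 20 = (b + 4)*(b^2 - 6*b + 5) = (b - 5)*(b + 4)*(b - 1)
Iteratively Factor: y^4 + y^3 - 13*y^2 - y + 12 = (y + 1)*(y^3 - 13*y + 12) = (y - 1)*(y + 1)*(y^2 + y - 12) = (y - 3)*(y - 1)*(y + 1)*(y + 4)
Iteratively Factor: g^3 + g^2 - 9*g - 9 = (g - 3)*(g^2 + 4*g + 3) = (g - 3)*(g + 1)*(g + 3)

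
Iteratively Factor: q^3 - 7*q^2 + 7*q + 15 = (q - 3)*(q^2 - 4*q - 5) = (q - 3)*(q + 1)*(q - 5)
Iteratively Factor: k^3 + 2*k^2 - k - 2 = (k + 1)*(k^2 + k - 2) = (k - 1)*(k + 1)*(k + 2)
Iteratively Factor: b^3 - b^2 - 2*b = (b)*(b^2 - b - 2) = b*(b + 1)*(b - 2)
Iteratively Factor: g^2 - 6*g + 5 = (g - 5)*(g - 1)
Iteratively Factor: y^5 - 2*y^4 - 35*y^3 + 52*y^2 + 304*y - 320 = (y - 1)*(y^4 - y^3 - 36*y^2 + 16*y + 320) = (y - 4)*(y - 1)*(y^3 + 3*y^2 - 24*y - 80) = (y - 4)*(y - 1)*(y + 4)*(y^2 - y - 20) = (y - 4)*(y - 1)*(y + 4)^2*(y - 5)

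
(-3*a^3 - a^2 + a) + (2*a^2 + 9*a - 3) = -3*a^3 + a^2 + 10*a - 3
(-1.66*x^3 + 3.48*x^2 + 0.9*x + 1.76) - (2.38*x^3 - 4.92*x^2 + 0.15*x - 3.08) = -4.04*x^3 + 8.4*x^2 + 0.75*x + 4.84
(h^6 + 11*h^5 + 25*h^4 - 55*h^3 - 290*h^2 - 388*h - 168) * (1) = h^6 + 11*h^5 + 25*h^4 - 55*h^3 - 290*h^2 - 388*h - 168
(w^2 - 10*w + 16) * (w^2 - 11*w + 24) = w^4 - 21*w^3 + 150*w^2 - 416*w + 384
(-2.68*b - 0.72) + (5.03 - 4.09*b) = 4.31 - 6.77*b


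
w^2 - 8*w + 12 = (w - 6)*(w - 2)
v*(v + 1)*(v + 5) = v^3 + 6*v^2 + 5*v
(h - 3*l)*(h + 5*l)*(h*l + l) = h^3*l + 2*h^2*l^2 + h^2*l - 15*h*l^3 + 2*h*l^2 - 15*l^3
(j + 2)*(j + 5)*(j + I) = j^3 + 7*j^2 + I*j^2 + 10*j + 7*I*j + 10*I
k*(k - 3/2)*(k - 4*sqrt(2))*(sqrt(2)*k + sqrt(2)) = sqrt(2)*k^4 - 8*k^3 - sqrt(2)*k^3/2 - 3*sqrt(2)*k^2/2 + 4*k^2 + 12*k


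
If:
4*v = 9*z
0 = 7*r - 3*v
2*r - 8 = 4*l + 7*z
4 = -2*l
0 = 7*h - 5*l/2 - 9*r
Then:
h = -5/7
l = -2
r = 0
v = 0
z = 0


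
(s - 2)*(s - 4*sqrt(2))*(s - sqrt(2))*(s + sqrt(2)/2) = s^4 - 9*sqrt(2)*s^3/2 - 2*s^3 + 3*s^2 + 9*sqrt(2)*s^2 - 6*s + 4*sqrt(2)*s - 8*sqrt(2)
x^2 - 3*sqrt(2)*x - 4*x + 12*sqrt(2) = (x - 4)*(x - 3*sqrt(2))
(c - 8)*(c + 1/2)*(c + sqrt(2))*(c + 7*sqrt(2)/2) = c^4 - 15*c^3/2 + 9*sqrt(2)*c^3/2 - 135*sqrt(2)*c^2/4 + 3*c^2 - 105*c/2 - 18*sqrt(2)*c - 28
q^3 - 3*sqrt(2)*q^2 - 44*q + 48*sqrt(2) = (q - 6*sqrt(2))*(q - sqrt(2))*(q + 4*sqrt(2))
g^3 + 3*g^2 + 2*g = g*(g + 1)*(g + 2)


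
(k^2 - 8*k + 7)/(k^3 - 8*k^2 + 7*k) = 1/k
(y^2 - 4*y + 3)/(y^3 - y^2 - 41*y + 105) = (y - 1)/(y^2 + 2*y - 35)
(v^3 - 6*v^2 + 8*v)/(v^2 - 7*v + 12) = v*(v - 2)/(v - 3)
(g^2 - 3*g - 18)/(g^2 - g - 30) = (g + 3)/(g + 5)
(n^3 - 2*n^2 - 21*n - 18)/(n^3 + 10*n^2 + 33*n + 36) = (n^2 - 5*n - 6)/(n^2 + 7*n + 12)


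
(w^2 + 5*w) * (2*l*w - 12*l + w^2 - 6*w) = 2*l*w^3 - 2*l*w^2 - 60*l*w + w^4 - w^3 - 30*w^2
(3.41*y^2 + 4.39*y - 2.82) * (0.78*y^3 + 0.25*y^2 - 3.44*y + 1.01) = 2.6598*y^5 + 4.2767*y^4 - 12.8325*y^3 - 12.3625*y^2 + 14.1347*y - 2.8482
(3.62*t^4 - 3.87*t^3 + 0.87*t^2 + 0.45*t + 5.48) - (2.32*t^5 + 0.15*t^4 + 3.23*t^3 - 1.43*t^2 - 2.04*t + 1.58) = -2.32*t^5 + 3.47*t^4 - 7.1*t^3 + 2.3*t^2 + 2.49*t + 3.9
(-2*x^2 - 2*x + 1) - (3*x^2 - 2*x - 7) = 8 - 5*x^2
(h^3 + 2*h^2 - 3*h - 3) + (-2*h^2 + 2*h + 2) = h^3 - h - 1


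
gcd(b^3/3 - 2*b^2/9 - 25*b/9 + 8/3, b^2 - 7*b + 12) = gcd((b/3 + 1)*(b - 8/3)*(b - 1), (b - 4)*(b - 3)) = 1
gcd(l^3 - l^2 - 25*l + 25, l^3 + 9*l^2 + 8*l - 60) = l + 5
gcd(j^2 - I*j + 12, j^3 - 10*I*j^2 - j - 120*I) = j + 3*I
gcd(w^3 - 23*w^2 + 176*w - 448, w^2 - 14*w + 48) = w - 8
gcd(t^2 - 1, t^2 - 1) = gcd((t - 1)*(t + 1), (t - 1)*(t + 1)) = t^2 - 1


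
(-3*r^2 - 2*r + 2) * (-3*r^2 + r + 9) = 9*r^4 + 3*r^3 - 35*r^2 - 16*r + 18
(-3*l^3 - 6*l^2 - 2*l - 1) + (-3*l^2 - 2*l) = -3*l^3 - 9*l^2 - 4*l - 1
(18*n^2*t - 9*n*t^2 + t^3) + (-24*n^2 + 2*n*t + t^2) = 18*n^2*t - 24*n^2 - 9*n*t^2 + 2*n*t + t^3 + t^2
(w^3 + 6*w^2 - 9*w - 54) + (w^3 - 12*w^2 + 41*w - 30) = 2*w^3 - 6*w^2 + 32*w - 84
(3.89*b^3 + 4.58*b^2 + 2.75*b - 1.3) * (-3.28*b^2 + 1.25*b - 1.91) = -12.7592*b^5 - 10.1599*b^4 - 10.7249*b^3 - 1.0463*b^2 - 6.8775*b + 2.483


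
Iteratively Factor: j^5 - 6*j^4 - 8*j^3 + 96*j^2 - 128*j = (j - 4)*(j^4 - 2*j^3 - 16*j^2 + 32*j) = (j - 4)*(j + 4)*(j^3 - 6*j^2 + 8*j) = (j - 4)^2*(j + 4)*(j^2 - 2*j) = j*(j - 4)^2*(j + 4)*(j - 2)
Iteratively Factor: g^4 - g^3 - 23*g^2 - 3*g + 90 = (g - 2)*(g^3 + g^2 - 21*g - 45) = (g - 5)*(g - 2)*(g^2 + 6*g + 9) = (g - 5)*(g - 2)*(g + 3)*(g + 3)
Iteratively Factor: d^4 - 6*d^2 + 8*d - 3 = (d - 1)*(d^3 + d^2 - 5*d + 3) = (d - 1)*(d + 3)*(d^2 - 2*d + 1) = (d - 1)^2*(d + 3)*(d - 1)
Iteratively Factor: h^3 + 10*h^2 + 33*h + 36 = (h + 3)*(h^2 + 7*h + 12) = (h + 3)*(h + 4)*(h + 3)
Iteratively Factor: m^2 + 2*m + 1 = (m + 1)*(m + 1)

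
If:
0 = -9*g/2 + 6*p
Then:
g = 4*p/3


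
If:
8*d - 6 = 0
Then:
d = 3/4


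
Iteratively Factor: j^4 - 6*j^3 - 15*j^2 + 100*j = (j - 5)*(j^3 - j^2 - 20*j) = (j - 5)*(j + 4)*(j^2 - 5*j) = (j - 5)^2*(j + 4)*(j)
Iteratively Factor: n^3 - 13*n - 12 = (n + 3)*(n^2 - 3*n - 4) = (n - 4)*(n + 3)*(n + 1)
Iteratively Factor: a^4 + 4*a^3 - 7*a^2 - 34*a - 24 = (a + 1)*(a^3 + 3*a^2 - 10*a - 24) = (a + 1)*(a + 4)*(a^2 - a - 6) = (a + 1)*(a + 2)*(a + 4)*(a - 3)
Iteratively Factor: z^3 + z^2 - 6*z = (z - 2)*(z^2 + 3*z) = z*(z - 2)*(z + 3)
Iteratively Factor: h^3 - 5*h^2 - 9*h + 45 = (h - 3)*(h^2 - 2*h - 15) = (h - 3)*(h + 3)*(h - 5)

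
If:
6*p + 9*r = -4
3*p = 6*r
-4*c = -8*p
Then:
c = -16/21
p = -8/21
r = -4/21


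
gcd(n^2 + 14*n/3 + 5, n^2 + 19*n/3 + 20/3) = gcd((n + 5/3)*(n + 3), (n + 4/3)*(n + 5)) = 1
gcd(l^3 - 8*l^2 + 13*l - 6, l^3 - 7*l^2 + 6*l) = l^2 - 7*l + 6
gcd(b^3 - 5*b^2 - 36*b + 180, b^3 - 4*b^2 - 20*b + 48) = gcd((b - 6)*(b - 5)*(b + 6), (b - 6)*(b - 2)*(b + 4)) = b - 6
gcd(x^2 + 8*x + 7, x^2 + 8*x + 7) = x^2 + 8*x + 7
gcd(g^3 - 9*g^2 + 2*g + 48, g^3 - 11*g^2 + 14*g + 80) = g^2 - 6*g - 16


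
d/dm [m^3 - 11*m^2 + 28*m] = 3*m^2 - 22*m + 28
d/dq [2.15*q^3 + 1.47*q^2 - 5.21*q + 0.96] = 6.45*q^2 + 2.94*q - 5.21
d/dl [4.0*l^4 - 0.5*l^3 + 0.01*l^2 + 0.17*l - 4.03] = 16.0*l^3 - 1.5*l^2 + 0.02*l + 0.17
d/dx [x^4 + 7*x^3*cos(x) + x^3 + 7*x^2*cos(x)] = x*(-7*x^2*sin(x) + 4*x^2 - 7*x*sin(x) + 21*x*cos(x) + 3*x + 14*cos(x))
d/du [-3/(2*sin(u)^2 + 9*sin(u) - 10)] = 3*(4*sin(u) + 9)*cos(u)/(9*sin(u) - cos(2*u) - 9)^2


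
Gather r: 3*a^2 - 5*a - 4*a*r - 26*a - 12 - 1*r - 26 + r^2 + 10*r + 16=3*a^2 - 31*a + r^2 + r*(9 - 4*a) - 22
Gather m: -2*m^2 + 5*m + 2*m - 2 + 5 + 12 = -2*m^2 + 7*m + 15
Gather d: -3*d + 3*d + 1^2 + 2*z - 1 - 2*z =0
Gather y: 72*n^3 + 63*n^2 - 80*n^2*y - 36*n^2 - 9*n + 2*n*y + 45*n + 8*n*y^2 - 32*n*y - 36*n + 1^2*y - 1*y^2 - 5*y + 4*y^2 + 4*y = 72*n^3 + 27*n^2 + y^2*(8*n + 3) + y*(-80*n^2 - 30*n)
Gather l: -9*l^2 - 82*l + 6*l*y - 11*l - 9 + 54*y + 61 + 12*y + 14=-9*l^2 + l*(6*y - 93) + 66*y + 66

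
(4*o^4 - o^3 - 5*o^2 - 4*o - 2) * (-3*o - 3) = -12*o^5 - 9*o^4 + 18*o^3 + 27*o^2 + 18*o + 6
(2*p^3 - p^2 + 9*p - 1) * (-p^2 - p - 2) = -2*p^5 - p^4 - 12*p^3 - 6*p^2 - 17*p + 2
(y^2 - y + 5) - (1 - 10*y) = y^2 + 9*y + 4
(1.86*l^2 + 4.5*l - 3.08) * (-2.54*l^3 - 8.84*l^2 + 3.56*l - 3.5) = -4.7244*l^5 - 27.8724*l^4 - 25.3352*l^3 + 36.7372*l^2 - 26.7148*l + 10.78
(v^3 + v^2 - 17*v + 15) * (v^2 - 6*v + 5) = v^5 - 5*v^4 - 18*v^3 + 122*v^2 - 175*v + 75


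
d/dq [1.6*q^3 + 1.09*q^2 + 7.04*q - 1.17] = 4.8*q^2 + 2.18*q + 7.04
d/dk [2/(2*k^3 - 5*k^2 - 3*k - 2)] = 2*(-6*k^2 + 10*k + 3)/(-2*k^3 + 5*k^2 + 3*k + 2)^2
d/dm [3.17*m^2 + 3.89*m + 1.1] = 6.34*m + 3.89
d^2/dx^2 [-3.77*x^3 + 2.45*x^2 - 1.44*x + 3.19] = 4.9 - 22.62*x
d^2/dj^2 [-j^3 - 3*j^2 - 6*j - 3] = -6*j - 6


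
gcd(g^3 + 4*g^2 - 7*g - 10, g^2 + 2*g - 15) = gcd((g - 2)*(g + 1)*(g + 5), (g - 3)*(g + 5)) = g + 5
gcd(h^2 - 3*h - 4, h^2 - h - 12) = h - 4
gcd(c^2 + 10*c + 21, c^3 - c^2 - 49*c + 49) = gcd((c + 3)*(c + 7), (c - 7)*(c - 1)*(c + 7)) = c + 7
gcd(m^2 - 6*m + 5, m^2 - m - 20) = m - 5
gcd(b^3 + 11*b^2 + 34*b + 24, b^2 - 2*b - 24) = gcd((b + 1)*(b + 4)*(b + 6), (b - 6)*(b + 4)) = b + 4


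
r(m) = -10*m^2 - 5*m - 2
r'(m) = -20*m - 5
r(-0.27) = -1.38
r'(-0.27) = 0.40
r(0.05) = -2.28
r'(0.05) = -6.00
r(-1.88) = -27.94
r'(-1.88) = 32.60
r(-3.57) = -111.60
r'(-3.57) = 66.40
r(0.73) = -10.98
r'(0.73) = -19.60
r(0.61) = -8.77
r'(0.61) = -17.20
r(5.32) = -311.62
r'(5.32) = -111.40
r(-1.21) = -10.59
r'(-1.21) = 19.20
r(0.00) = -2.00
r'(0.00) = -5.00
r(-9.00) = -767.00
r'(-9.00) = 175.00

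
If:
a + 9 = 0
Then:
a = -9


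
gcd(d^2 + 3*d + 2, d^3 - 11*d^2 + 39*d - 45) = 1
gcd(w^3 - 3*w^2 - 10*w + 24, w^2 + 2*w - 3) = w + 3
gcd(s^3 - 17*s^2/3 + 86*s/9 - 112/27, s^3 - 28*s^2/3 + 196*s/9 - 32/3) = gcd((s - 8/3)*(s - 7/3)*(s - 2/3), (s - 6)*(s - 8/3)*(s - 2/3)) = s^2 - 10*s/3 + 16/9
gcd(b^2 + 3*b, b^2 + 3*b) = b^2 + 3*b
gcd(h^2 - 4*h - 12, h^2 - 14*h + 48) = h - 6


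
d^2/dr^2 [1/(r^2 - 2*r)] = 2*(-r*(r - 2) + 4*(r - 1)^2)/(r^3*(r - 2)^3)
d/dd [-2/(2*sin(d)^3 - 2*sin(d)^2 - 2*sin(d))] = (3*cos(d) - 2/tan(d) - cos(d)/sin(d)^2)/(sin(d)^2 - sin(d) - 1)^2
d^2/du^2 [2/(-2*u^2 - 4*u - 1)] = 8*(2*u^2 + 4*u - 8*(u + 1)^2 + 1)/(2*u^2 + 4*u + 1)^3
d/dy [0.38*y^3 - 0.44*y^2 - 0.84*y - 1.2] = 1.14*y^2 - 0.88*y - 0.84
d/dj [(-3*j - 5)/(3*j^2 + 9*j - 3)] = (j^2 + 10*j/3 + 6)/(j^4 + 6*j^3 + 7*j^2 - 6*j + 1)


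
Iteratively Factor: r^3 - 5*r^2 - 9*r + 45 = (r + 3)*(r^2 - 8*r + 15) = (r - 5)*(r + 3)*(r - 3)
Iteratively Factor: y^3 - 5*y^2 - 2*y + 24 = (y + 2)*(y^2 - 7*y + 12) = (y - 4)*(y + 2)*(y - 3)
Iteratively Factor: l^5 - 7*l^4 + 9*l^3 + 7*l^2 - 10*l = (l + 1)*(l^4 - 8*l^3 + 17*l^2 - 10*l) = (l - 1)*(l + 1)*(l^3 - 7*l^2 + 10*l) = (l - 5)*(l - 1)*(l + 1)*(l^2 - 2*l) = l*(l - 5)*(l - 1)*(l + 1)*(l - 2)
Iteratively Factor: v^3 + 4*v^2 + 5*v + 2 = (v + 1)*(v^2 + 3*v + 2) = (v + 1)*(v + 2)*(v + 1)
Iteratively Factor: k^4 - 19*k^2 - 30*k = (k - 5)*(k^3 + 5*k^2 + 6*k) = (k - 5)*(k + 2)*(k^2 + 3*k) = k*(k - 5)*(k + 2)*(k + 3)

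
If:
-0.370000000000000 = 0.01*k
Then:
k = -37.00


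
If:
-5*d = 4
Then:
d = -4/5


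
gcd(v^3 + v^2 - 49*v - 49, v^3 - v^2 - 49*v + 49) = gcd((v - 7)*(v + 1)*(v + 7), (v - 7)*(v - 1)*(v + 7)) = v^2 - 49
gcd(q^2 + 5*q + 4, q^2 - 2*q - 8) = 1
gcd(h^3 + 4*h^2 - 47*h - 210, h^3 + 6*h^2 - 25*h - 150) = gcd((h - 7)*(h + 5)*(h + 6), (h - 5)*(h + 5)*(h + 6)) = h^2 + 11*h + 30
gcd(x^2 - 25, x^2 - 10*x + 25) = x - 5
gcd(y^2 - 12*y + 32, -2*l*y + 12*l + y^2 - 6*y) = 1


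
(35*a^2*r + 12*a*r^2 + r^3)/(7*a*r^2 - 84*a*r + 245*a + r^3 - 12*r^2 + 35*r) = r*(5*a + r)/(r^2 - 12*r + 35)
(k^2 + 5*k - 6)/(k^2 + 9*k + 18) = (k - 1)/(k + 3)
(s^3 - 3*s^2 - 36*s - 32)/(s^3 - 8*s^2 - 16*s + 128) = (s + 1)/(s - 4)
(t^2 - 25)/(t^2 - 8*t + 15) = (t + 5)/(t - 3)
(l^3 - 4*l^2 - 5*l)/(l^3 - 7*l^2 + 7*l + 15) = l/(l - 3)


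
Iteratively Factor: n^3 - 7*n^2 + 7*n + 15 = (n - 5)*(n^2 - 2*n - 3) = (n - 5)*(n - 3)*(n + 1)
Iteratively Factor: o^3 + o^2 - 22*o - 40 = (o - 5)*(o^2 + 6*o + 8) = (o - 5)*(o + 2)*(o + 4)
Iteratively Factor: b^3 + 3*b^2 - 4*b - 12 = (b - 2)*(b^2 + 5*b + 6) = (b - 2)*(b + 2)*(b + 3)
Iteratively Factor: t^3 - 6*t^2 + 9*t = (t)*(t^2 - 6*t + 9) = t*(t - 3)*(t - 3)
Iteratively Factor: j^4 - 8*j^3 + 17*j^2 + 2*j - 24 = (j - 2)*(j^3 - 6*j^2 + 5*j + 12) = (j - 4)*(j - 2)*(j^2 - 2*j - 3) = (j - 4)*(j - 2)*(j + 1)*(j - 3)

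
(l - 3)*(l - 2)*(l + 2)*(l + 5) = l^4 + 2*l^3 - 19*l^2 - 8*l + 60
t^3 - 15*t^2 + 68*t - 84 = (t - 7)*(t - 6)*(t - 2)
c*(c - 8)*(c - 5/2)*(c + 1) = c^4 - 19*c^3/2 + 19*c^2/2 + 20*c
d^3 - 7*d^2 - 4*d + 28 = (d - 7)*(d - 2)*(d + 2)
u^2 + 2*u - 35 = (u - 5)*(u + 7)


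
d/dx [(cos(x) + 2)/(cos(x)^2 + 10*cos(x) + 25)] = (cos(x) - 1)*sin(x)/(cos(x) + 5)^3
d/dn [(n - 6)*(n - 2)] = 2*n - 8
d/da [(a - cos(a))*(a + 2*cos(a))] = -a*sin(a) + 2*a + 2*sin(2*a) + cos(a)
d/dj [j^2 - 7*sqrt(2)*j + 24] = 2*j - 7*sqrt(2)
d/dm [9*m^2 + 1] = 18*m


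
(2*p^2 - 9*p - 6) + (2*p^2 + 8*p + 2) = 4*p^2 - p - 4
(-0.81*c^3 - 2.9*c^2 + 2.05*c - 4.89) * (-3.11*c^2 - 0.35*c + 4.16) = 2.5191*c^5 + 9.3025*c^4 - 8.7301*c^3 + 2.4264*c^2 + 10.2395*c - 20.3424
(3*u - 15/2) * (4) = 12*u - 30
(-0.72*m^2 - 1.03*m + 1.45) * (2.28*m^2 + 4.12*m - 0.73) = -1.6416*m^4 - 5.3148*m^3 - 0.412*m^2 + 6.7259*m - 1.0585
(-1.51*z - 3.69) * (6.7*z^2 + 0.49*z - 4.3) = -10.117*z^3 - 25.4629*z^2 + 4.6849*z + 15.867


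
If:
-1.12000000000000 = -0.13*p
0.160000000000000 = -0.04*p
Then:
No Solution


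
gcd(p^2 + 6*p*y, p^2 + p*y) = p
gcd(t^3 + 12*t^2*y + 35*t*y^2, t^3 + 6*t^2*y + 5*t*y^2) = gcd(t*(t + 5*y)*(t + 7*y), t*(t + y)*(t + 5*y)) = t^2 + 5*t*y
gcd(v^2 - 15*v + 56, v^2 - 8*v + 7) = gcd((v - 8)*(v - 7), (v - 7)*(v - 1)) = v - 7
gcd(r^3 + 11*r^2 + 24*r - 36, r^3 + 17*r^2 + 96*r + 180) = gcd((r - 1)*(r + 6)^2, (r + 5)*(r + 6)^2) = r^2 + 12*r + 36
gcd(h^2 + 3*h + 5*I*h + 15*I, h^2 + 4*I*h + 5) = h + 5*I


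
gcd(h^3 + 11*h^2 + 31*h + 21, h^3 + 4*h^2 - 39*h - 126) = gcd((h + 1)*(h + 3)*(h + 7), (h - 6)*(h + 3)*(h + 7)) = h^2 + 10*h + 21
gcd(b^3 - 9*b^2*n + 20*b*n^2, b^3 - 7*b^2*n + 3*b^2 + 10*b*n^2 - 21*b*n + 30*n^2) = b - 5*n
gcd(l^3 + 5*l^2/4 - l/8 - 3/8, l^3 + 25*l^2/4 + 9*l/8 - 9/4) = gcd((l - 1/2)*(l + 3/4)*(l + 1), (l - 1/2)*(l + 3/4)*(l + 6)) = l^2 + l/4 - 3/8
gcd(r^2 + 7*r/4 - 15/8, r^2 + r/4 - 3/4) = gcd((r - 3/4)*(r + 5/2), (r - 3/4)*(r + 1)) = r - 3/4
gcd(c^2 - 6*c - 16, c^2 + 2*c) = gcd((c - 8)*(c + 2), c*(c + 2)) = c + 2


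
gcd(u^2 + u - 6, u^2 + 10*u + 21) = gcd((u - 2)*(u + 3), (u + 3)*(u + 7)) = u + 3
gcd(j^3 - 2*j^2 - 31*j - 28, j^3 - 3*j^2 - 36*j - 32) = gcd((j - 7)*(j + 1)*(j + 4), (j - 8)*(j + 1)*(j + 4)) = j^2 + 5*j + 4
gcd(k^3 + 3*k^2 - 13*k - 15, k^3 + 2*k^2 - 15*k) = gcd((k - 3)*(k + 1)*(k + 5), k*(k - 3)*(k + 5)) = k^2 + 2*k - 15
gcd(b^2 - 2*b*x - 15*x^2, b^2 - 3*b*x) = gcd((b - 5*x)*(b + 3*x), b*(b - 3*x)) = 1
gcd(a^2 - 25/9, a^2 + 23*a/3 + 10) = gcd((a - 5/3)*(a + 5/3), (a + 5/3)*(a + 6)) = a + 5/3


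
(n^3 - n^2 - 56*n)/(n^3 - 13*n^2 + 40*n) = (n + 7)/(n - 5)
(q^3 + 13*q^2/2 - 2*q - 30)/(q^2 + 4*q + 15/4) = 2*(q^2 + 4*q - 12)/(2*q + 3)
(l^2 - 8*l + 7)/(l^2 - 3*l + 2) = (l - 7)/(l - 2)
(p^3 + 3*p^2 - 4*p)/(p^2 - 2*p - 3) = p*(-p^2 - 3*p + 4)/(-p^2 + 2*p + 3)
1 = 1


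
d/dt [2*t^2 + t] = 4*t + 1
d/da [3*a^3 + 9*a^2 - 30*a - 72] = 9*a^2 + 18*a - 30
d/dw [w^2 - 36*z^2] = 2*w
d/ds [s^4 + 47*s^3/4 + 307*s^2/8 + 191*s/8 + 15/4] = 4*s^3 + 141*s^2/4 + 307*s/4 + 191/8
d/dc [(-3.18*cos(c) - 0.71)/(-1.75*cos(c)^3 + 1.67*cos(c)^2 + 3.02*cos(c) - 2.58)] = (11.13*cos(c)^3 - 1.5831*cos(c)^2 - 2.3714*cos(c) - 10.3486)*sin(c)/(3.0625*cos(c)^6 - 5.845*cos(c)^5 - 7.7811*cos(c)^4 + 19.1168*cos(c)^3 + 0.5032*cos(c)^2 - 15.5832*cos(c) + 6.6564)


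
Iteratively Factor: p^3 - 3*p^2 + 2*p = (p - 2)*(p^2 - p) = p*(p - 2)*(p - 1)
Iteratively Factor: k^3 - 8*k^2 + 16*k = (k - 4)*(k^2 - 4*k) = (k - 4)^2*(k)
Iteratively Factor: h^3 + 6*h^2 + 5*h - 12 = (h + 4)*(h^2 + 2*h - 3) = (h + 3)*(h + 4)*(h - 1)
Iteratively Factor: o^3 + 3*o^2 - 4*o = (o + 4)*(o^2 - o) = o*(o + 4)*(o - 1)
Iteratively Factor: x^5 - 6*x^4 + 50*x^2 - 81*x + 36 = (x - 4)*(x^4 - 2*x^3 - 8*x^2 + 18*x - 9) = (x - 4)*(x - 1)*(x^3 - x^2 - 9*x + 9) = (x - 4)*(x - 1)*(x + 3)*(x^2 - 4*x + 3) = (x - 4)*(x - 3)*(x - 1)*(x + 3)*(x - 1)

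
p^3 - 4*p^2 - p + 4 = (p - 4)*(p - 1)*(p + 1)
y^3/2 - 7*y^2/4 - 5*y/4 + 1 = (y/2 + 1/2)*(y - 4)*(y - 1/2)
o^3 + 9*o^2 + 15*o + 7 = (o + 1)^2*(o + 7)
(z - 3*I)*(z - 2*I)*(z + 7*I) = z^3 + 2*I*z^2 + 29*z - 42*I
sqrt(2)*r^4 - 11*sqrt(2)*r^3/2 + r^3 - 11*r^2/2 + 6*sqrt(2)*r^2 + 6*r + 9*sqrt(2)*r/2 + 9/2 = (r - 3)^2*(r + 1/2)*(sqrt(2)*r + 1)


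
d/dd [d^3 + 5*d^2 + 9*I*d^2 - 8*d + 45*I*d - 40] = 3*d^2 + d*(10 + 18*I) - 8 + 45*I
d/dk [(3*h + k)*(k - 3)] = 3*h + 2*k - 3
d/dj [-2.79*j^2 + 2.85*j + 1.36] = 2.85 - 5.58*j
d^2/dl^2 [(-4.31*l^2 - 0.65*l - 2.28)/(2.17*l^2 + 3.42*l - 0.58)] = (57.850898*l^3 - 96.965148*l^2 - 106.433292*l - 64.553248)/(10.218313*l^6 + 48.313314*l^5 + 67.950078*l^4 + 14.175216*l^3 - 18.161772*l^2 + 3.451464*l - 0.195112)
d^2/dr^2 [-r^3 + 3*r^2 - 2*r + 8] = 6 - 6*r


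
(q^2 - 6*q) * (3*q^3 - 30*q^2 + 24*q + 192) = 3*q^5 - 48*q^4 + 204*q^3 + 48*q^2 - 1152*q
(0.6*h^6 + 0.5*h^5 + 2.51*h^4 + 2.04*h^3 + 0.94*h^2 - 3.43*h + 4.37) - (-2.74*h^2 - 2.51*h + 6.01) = 0.6*h^6 + 0.5*h^5 + 2.51*h^4 + 2.04*h^3 + 3.68*h^2 - 0.92*h - 1.64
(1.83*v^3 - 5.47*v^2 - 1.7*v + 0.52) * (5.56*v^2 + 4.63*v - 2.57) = 10.1748*v^5 - 21.9403*v^4 - 39.4812*v^3 + 9.0781*v^2 + 6.7766*v - 1.3364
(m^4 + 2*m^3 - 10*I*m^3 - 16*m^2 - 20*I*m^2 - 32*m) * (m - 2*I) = m^5 + 2*m^4 - 12*I*m^4 - 36*m^3 - 24*I*m^3 - 72*m^2 + 32*I*m^2 + 64*I*m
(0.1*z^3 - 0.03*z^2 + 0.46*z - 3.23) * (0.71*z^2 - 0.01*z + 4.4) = 0.071*z^5 - 0.0223*z^4 + 0.7669*z^3 - 2.4299*z^2 + 2.0563*z - 14.212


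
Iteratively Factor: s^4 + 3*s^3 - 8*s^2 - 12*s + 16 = (s - 1)*(s^3 + 4*s^2 - 4*s - 16) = (s - 2)*(s - 1)*(s^2 + 6*s + 8) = (s - 2)*(s - 1)*(s + 2)*(s + 4)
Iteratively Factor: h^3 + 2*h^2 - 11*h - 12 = (h - 3)*(h^2 + 5*h + 4) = (h - 3)*(h + 1)*(h + 4)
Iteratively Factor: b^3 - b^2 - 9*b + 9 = (b - 1)*(b^2 - 9) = (b - 1)*(b + 3)*(b - 3)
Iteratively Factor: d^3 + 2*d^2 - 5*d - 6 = (d + 3)*(d^2 - d - 2) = (d - 2)*(d + 3)*(d + 1)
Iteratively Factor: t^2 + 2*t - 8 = (t - 2)*(t + 4)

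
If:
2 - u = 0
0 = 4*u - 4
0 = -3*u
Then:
No Solution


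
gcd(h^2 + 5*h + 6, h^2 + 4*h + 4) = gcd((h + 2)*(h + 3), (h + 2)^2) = h + 2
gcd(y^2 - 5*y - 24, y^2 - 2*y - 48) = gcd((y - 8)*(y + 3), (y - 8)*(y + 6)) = y - 8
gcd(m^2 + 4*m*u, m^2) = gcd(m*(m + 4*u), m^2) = m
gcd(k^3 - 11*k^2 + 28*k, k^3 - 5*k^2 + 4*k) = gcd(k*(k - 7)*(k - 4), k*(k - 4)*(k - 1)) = k^2 - 4*k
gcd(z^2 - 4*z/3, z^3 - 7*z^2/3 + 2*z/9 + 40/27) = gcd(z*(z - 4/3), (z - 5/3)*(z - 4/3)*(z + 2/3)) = z - 4/3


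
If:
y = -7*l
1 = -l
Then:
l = -1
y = 7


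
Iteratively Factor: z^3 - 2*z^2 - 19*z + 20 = (z - 5)*(z^2 + 3*z - 4) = (z - 5)*(z - 1)*(z + 4)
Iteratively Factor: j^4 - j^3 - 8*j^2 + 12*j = (j - 2)*(j^3 + j^2 - 6*j) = j*(j - 2)*(j^2 + j - 6) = j*(j - 2)^2*(j + 3)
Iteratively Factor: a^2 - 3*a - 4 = (a - 4)*(a + 1)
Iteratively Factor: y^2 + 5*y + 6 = (y + 2)*(y + 3)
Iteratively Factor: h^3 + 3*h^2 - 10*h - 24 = (h + 4)*(h^2 - h - 6) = (h - 3)*(h + 4)*(h + 2)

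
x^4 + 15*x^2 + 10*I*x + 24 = (x - 4*I)*(x - I)*(x + 2*I)*(x + 3*I)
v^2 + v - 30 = (v - 5)*(v + 6)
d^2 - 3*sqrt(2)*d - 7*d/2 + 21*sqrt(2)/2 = (d - 7/2)*(d - 3*sqrt(2))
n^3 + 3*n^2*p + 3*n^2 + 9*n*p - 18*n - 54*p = (n - 3)*(n + 6)*(n + 3*p)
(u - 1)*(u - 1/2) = u^2 - 3*u/2 + 1/2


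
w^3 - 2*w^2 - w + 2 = (w - 2)*(w - 1)*(w + 1)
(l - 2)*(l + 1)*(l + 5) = l^3 + 4*l^2 - 7*l - 10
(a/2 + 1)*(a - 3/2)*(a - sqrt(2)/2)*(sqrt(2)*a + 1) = sqrt(2)*a^4/2 + sqrt(2)*a^3/4 - 7*sqrt(2)*a^2/4 - sqrt(2)*a/8 + 3*sqrt(2)/4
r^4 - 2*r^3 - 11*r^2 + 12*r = r*(r - 4)*(r - 1)*(r + 3)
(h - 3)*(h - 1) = h^2 - 4*h + 3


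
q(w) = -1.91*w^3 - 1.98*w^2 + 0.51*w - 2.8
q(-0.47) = -3.28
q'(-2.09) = -16.24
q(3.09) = -76.48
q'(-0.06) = 0.73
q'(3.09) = -66.44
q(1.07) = -6.86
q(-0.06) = -2.84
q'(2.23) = -36.82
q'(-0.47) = 1.11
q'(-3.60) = -59.49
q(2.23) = -32.69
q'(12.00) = -872.13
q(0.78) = -4.51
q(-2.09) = 4.92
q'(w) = -5.73*w^2 - 3.96*w + 0.51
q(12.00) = -3582.28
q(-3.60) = 58.82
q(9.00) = -1550.98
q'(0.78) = -6.06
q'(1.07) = -10.29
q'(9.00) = -499.26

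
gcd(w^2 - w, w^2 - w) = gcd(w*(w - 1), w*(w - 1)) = w^2 - w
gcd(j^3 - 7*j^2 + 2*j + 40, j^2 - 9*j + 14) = 1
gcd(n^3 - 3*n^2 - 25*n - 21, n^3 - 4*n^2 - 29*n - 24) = n^2 + 4*n + 3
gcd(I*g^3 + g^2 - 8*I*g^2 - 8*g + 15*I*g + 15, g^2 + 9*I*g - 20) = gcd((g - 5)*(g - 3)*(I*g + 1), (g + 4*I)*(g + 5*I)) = 1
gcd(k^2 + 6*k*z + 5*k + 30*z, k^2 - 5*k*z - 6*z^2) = 1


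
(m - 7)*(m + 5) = m^2 - 2*m - 35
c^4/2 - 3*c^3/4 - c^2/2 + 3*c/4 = c*(c/2 + 1/2)*(c - 3/2)*(c - 1)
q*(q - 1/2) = q^2 - q/2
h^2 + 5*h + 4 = (h + 1)*(h + 4)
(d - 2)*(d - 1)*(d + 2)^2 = d^4 + d^3 - 6*d^2 - 4*d + 8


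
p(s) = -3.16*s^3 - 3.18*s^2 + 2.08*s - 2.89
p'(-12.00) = -1286.72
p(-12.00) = 4974.71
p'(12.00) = -1439.36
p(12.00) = -5896.33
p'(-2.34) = -34.95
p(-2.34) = 15.32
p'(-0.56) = 2.67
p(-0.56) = -4.50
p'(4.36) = -205.86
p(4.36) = -316.18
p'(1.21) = -19.50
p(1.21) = -10.63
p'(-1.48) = -9.27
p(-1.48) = -2.69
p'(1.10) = -16.39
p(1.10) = -8.66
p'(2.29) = -62.20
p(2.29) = -52.75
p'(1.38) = -24.75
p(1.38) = -14.38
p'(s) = -9.48*s^2 - 6.36*s + 2.08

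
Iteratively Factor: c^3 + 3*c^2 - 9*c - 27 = (c + 3)*(c^2 - 9) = (c + 3)^2*(c - 3)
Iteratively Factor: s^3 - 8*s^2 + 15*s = (s)*(s^2 - 8*s + 15) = s*(s - 5)*(s - 3)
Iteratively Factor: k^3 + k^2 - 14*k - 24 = (k + 2)*(k^2 - k - 12) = (k + 2)*(k + 3)*(k - 4)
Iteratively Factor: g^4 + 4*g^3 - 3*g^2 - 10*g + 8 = (g + 2)*(g^3 + 2*g^2 - 7*g + 4) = (g - 1)*(g + 2)*(g^2 + 3*g - 4) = (g - 1)*(g + 2)*(g + 4)*(g - 1)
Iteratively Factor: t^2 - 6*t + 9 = (t - 3)*(t - 3)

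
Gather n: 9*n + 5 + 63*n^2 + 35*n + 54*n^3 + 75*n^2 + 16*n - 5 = 54*n^3 + 138*n^2 + 60*n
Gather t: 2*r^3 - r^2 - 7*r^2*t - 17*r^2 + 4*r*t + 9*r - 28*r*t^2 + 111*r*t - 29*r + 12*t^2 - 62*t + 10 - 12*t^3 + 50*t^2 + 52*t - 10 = 2*r^3 - 18*r^2 - 20*r - 12*t^3 + t^2*(62 - 28*r) + t*(-7*r^2 + 115*r - 10)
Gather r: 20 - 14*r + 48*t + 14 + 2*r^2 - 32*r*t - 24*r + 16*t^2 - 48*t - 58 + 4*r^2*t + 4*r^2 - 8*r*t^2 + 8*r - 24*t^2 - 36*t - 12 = r^2*(4*t + 6) + r*(-8*t^2 - 32*t - 30) - 8*t^2 - 36*t - 36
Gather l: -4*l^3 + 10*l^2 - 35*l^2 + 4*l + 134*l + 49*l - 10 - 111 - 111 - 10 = -4*l^3 - 25*l^2 + 187*l - 242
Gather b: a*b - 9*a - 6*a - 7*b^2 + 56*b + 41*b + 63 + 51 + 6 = -15*a - 7*b^2 + b*(a + 97) + 120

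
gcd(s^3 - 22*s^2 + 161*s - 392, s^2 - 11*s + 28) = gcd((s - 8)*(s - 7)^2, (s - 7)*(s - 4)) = s - 7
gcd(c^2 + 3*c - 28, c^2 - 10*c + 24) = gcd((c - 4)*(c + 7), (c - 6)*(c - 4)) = c - 4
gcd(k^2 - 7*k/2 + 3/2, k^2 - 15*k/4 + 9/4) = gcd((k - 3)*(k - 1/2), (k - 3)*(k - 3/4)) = k - 3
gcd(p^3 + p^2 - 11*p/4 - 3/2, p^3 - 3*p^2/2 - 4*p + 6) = p^2 + p/2 - 3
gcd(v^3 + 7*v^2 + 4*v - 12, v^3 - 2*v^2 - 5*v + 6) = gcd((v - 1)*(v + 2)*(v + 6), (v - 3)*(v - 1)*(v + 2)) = v^2 + v - 2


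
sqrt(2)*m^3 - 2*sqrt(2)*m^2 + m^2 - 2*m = m*(m - 2)*(sqrt(2)*m + 1)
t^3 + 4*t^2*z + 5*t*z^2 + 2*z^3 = (t + z)^2*(t + 2*z)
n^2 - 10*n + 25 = (n - 5)^2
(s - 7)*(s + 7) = s^2 - 49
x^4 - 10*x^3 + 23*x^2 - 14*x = x*(x - 7)*(x - 2)*(x - 1)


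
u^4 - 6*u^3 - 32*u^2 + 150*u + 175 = (u - 7)*(u - 5)*(u + 1)*(u + 5)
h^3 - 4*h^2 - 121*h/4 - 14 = (h - 8)*(h + 1/2)*(h + 7/2)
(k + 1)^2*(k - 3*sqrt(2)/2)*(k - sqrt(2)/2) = k^4 - 2*sqrt(2)*k^3 + 2*k^3 - 4*sqrt(2)*k^2 + 5*k^2/2 - 2*sqrt(2)*k + 3*k + 3/2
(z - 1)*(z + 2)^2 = z^3 + 3*z^2 - 4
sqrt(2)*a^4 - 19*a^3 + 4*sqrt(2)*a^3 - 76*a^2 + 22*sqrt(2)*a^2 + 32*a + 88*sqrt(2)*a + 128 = (a + 4)*(a - 8*sqrt(2))*(a - 2*sqrt(2))*(sqrt(2)*a + 1)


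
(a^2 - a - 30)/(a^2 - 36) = (a + 5)/(a + 6)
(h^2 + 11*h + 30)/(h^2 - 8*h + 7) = (h^2 + 11*h + 30)/(h^2 - 8*h + 7)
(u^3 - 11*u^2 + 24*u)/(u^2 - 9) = u*(u - 8)/(u + 3)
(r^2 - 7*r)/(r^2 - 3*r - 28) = r/(r + 4)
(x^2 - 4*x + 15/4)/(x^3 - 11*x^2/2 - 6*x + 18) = (x - 5/2)/(x^2 - 4*x - 12)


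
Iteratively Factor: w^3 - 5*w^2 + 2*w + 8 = (w - 2)*(w^2 - 3*w - 4) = (w - 4)*(w - 2)*(w + 1)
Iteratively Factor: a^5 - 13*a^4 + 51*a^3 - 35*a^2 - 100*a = (a - 5)*(a^4 - 8*a^3 + 11*a^2 + 20*a) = (a - 5)*(a + 1)*(a^3 - 9*a^2 + 20*a) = (a - 5)^2*(a + 1)*(a^2 - 4*a) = a*(a - 5)^2*(a + 1)*(a - 4)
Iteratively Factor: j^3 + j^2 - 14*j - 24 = (j - 4)*(j^2 + 5*j + 6) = (j - 4)*(j + 3)*(j + 2)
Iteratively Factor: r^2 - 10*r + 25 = (r - 5)*(r - 5)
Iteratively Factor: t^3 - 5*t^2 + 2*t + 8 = (t - 2)*(t^2 - 3*t - 4) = (t - 2)*(t + 1)*(t - 4)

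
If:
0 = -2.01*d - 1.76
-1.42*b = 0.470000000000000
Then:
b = -0.33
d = -0.88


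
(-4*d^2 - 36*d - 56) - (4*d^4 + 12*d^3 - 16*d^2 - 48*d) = -4*d^4 - 12*d^3 + 12*d^2 + 12*d - 56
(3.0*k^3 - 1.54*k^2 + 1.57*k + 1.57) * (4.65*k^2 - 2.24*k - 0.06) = 13.95*k^5 - 13.881*k^4 + 10.5701*k^3 + 3.8761*k^2 - 3.611*k - 0.0942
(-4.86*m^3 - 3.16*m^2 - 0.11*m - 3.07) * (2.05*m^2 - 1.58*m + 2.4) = -9.963*m^5 + 1.2008*m^4 - 6.8967*m^3 - 13.7037*m^2 + 4.5866*m - 7.368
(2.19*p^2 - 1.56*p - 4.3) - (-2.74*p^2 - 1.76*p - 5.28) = 4.93*p^2 + 0.2*p + 0.98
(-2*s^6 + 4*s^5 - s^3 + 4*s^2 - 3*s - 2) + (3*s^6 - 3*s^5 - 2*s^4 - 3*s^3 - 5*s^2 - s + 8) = s^6 + s^5 - 2*s^4 - 4*s^3 - s^2 - 4*s + 6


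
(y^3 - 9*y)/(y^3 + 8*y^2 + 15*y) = (y - 3)/(y + 5)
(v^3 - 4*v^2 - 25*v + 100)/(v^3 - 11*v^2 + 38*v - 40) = (v + 5)/(v - 2)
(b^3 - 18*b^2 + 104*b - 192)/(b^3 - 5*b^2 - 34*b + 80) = (b^2 - 10*b + 24)/(b^2 + 3*b - 10)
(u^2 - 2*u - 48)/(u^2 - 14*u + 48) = (u + 6)/(u - 6)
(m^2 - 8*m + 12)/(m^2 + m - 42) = (m - 2)/(m + 7)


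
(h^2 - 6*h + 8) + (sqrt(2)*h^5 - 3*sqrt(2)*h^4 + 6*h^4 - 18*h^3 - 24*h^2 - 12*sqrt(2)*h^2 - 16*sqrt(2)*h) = sqrt(2)*h^5 - 3*sqrt(2)*h^4 + 6*h^4 - 18*h^3 - 23*h^2 - 12*sqrt(2)*h^2 - 16*sqrt(2)*h - 6*h + 8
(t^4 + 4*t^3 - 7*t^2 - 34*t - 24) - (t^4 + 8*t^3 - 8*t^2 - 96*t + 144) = -4*t^3 + t^2 + 62*t - 168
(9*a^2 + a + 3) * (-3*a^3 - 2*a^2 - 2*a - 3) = -27*a^5 - 21*a^4 - 29*a^3 - 35*a^2 - 9*a - 9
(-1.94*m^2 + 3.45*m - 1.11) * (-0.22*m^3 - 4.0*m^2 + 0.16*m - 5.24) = 0.4268*m^5 + 7.001*m^4 - 13.8662*m^3 + 15.1576*m^2 - 18.2556*m + 5.8164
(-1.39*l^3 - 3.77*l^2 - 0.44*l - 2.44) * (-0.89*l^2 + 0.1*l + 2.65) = 1.2371*l^5 + 3.2163*l^4 - 3.6689*l^3 - 7.8629*l^2 - 1.41*l - 6.466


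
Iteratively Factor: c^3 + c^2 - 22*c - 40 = (c - 5)*(c^2 + 6*c + 8) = (c - 5)*(c + 2)*(c + 4)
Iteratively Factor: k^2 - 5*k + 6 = (k - 2)*(k - 3)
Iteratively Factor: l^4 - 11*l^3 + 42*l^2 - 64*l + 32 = (l - 4)*(l^3 - 7*l^2 + 14*l - 8) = (l - 4)*(l - 1)*(l^2 - 6*l + 8) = (l - 4)*(l - 2)*(l - 1)*(l - 4)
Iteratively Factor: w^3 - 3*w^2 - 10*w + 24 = (w - 4)*(w^2 + w - 6) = (w - 4)*(w + 3)*(w - 2)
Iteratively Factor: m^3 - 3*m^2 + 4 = (m - 2)*(m^2 - m - 2) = (m - 2)*(m + 1)*(m - 2)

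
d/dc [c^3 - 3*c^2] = 3*c*(c - 2)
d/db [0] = 0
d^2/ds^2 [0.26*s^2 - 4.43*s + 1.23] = 0.520000000000000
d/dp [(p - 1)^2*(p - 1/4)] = 3*p^2 - 9*p/2 + 3/2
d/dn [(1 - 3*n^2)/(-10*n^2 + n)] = (-3*n^2 + 20*n - 1)/(n^2*(100*n^2 - 20*n + 1))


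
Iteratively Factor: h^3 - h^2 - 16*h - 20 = (h + 2)*(h^2 - 3*h - 10) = (h + 2)^2*(h - 5)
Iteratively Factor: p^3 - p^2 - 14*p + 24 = (p + 4)*(p^2 - 5*p + 6) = (p - 3)*(p + 4)*(p - 2)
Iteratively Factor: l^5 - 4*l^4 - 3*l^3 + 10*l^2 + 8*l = (l - 2)*(l^4 - 2*l^3 - 7*l^2 - 4*l) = (l - 4)*(l - 2)*(l^3 + 2*l^2 + l) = l*(l - 4)*(l - 2)*(l^2 + 2*l + 1) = l*(l - 4)*(l - 2)*(l + 1)*(l + 1)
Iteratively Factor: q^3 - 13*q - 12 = (q + 3)*(q^2 - 3*q - 4) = (q - 4)*(q + 3)*(q + 1)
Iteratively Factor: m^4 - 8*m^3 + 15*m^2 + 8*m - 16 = (m + 1)*(m^3 - 9*m^2 + 24*m - 16) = (m - 4)*(m + 1)*(m^2 - 5*m + 4) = (m - 4)*(m - 1)*(m + 1)*(m - 4)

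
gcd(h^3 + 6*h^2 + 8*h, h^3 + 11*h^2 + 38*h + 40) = h^2 + 6*h + 8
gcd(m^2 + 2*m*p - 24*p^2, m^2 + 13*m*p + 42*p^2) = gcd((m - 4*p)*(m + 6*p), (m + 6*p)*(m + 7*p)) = m + 6*p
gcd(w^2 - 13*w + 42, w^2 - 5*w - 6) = w - 6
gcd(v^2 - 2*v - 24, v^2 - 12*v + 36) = v - 6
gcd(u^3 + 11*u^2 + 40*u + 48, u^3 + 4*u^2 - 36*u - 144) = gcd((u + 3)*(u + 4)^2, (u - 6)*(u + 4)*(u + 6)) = u + 4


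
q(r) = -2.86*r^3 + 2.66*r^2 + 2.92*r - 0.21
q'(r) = -8.58*r^2 + 5.32*r + 2.92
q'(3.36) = -76.07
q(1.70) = -1.61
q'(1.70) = -12.83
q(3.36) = -68.86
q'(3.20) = -67.92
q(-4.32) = 267.40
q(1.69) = -1.48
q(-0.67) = -0.11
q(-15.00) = 10206.99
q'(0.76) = 2.01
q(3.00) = -44.73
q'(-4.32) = -180.19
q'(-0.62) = -3.68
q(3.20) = -57.34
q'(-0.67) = -4.50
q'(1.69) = -12.59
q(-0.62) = -0.32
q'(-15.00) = -2007.38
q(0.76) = 2.29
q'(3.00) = -58.34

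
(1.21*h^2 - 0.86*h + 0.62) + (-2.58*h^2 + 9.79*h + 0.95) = -1.37*h^2 + 8.93*h + 1.57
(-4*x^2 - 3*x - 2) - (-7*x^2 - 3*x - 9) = 3*x^2 + 7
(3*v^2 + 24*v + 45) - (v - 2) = 3*v^2 + 23*v + 47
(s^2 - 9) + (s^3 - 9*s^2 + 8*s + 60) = s^3 - 8*s^2 + 8*s + 51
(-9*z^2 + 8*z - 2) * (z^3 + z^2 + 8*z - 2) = -9*z^5 - z^4 - 66*z^3 + 80*z^2 - 32*z + 4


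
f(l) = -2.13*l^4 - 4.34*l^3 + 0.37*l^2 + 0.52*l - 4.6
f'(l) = -8.52*l^3 - 13.02*l^2 + 0.74*l + 0.52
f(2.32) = -117.30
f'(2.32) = -174.23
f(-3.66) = -170.98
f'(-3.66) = 241.12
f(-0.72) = -3.74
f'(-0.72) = -3.58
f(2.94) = -269.30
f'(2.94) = -326.36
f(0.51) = -4.96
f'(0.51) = -3.62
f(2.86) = -244.12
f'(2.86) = -303.18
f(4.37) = -1134.24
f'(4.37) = -955.91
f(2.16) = -91.85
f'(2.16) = -144.49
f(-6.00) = -1817.44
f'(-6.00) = 1367.68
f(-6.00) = -1817.44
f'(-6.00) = 1367.68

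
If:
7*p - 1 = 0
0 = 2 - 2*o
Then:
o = 1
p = 1/7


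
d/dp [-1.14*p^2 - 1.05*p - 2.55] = -2.28*p - 1.05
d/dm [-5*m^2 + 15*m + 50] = 15 - 10*m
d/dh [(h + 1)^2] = 2*h + 2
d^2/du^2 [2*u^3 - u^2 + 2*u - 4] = 12*u - 2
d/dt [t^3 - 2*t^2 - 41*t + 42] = 3*t^2 - 4*t - 41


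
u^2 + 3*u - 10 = (u - 2)*(u + 5)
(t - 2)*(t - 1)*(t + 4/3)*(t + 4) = t^4 + 7*t^3/3 - 26*t^2/3 - 16*t/3 + 32/3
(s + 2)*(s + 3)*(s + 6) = s^3 + 11*s^2 + 36*s + 36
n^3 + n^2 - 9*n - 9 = (n - 3)*(n + 1)*(n + 3)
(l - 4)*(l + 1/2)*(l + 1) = l^3 - 5*l^2/2 - 11*l/2 - 2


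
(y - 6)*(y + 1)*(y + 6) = y^3 + y^2 - 36*y - 36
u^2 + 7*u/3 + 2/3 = (u + 1/3)*(u + 2)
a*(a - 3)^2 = a^3 - 6*a^2 + 9*a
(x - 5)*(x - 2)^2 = x^3 - 9*x^2 + 24*x - 20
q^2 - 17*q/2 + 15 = (q - 6)*(q - 5/2)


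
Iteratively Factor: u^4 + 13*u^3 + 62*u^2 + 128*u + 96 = (u + 3)*(u^3 + 10*u^2 + 32*u + 32) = (u + 2)*(u + 3)*(u^2 + 8*u + 16) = (u + 2)*(u + 3)*(u + 4)*(u + 4)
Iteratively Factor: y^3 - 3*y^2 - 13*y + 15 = (y - 5)*(y^2 + 2*y - 3) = (y - 5)*(y + 3)*(y - 1)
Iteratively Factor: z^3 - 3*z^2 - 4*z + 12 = (z + 2)*(z^2 - 5*z + 6) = (z - 2)*(z + 2)*(z - 3)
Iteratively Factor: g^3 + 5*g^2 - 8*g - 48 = (g + 4)*(g^2 + g - 12) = (g + 4)^2*(g - 3)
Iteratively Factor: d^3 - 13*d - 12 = (d - 4)*(d^2 + 4*d + 3) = (d - 4)*(d + 3)*(d + 1)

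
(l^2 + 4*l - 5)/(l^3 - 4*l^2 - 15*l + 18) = (l + 5)/(l^2 - 3*l - 18)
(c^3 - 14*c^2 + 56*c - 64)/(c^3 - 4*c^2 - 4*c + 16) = (c - 8)/(c + 2)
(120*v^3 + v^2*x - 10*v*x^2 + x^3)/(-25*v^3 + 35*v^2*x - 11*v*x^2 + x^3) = (-24*v^2 - 5*v*x + x^2)/(5*v^2 - 6*v*x + x^2)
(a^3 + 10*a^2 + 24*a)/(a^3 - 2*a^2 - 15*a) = (a^2 + 10*a + 24)/(a^2 - 2*a - 15)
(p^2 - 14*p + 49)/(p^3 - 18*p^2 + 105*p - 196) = 1/(p - 4)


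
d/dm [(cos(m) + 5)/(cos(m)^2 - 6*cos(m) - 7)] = (cos(m)^2 + 10*cos(m) - 23)*sin(m)/(sin(m)^2 + 6*cos(m) + 6)^2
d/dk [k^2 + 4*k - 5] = 2*k + 4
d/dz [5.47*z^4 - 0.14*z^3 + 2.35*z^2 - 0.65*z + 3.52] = 21.88*z^3 - 0.42*z^2 + 4.7*z - 0.65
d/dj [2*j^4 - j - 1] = 8*j^3 - 1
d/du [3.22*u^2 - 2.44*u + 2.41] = 6.44*u - 2.44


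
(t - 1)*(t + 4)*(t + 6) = t^3 + 9*t^2 + 14*t - 24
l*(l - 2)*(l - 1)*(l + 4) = l^4 + l^3 - 10*l^2 + 8*l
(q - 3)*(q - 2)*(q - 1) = q^3 - 6*q^2 + 11*q - 6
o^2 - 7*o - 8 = (o - 8)*(o + 1)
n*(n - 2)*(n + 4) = n^3 + 2*n^2 - 8*n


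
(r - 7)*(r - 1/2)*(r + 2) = r^3 - 11*r^2/2 - 23*r/2 + 7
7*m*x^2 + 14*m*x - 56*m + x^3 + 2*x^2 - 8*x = (7*m + x)*(x - 2)*(x + 4)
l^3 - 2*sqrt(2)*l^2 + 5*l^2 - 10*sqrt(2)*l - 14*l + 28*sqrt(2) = (l - 2)*(l + 7)*(l - 2*sqrt(2))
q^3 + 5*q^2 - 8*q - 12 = (q - 2)*(q + 1)*(q + 6)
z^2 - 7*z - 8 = (z - 8)*(z + 1)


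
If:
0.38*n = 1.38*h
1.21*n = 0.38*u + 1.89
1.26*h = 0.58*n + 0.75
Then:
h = -0.89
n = -3.22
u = -15.22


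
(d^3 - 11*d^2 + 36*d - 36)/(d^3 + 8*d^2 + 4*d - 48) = (d^2 - 9*d + 18)/(d^2 + 10*d + 24)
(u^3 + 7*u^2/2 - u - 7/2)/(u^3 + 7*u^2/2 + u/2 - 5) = (2*u^2 + 9*u + 7)/(2*u^2 + 9*u + 10)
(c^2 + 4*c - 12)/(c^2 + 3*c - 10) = (c + 6)/(c + 5)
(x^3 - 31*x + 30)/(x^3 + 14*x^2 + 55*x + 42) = (x^2 - 6*x + 5)/(x^2 + 8*x + 7)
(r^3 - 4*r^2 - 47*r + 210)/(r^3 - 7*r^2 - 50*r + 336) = (r - 5)/(r - 8)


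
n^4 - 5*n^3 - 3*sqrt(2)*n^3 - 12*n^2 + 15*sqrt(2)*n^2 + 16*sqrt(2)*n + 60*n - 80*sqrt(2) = (n - 5)*(n - 4*sqrt(2))*(n - sqrt(2))*(n + 2*sqrt(2))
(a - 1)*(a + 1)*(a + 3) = a^3 + 3*a^2 - a - 3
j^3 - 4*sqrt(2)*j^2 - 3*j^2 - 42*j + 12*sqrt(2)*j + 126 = (j - 3)*(j - 7*sqrt(2))*(j + 3*sqrt(2))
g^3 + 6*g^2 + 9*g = g*(g + 3)^2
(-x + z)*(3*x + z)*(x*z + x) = -3*x^3*z - 3*x^3 + 2*x^2*z^2 + 2*x^2*z + x*z^3 + x*z^2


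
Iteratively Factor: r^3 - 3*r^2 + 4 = (r + 1)*(r^2 - 4*r + 4) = (r - 2)*(r + 1)*(r - 2)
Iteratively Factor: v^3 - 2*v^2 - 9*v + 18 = (v - 2)*(v^2 - 9) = (v - 3)*(v - 2)*(v + 3)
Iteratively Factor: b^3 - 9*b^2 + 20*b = (b - 5)*(b^2 - 4*b) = (b - 5)*(b - 4)*(b)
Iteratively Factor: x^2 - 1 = (x + 1)*(x - 1)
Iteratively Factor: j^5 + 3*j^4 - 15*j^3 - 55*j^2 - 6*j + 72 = (j - 4)*(j^4 + 7*j^3 + 13*j^2 - 3*j - 18) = (j - 4)*(j + 2)*(j^3 + 5*j^2 + 3*j - 9) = (j - 4)*(j + 2)*(j + 3)*(j^2 + 2*j - 3) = (j - 4)*(j + 2)*(j + 3)^2*(j - 1)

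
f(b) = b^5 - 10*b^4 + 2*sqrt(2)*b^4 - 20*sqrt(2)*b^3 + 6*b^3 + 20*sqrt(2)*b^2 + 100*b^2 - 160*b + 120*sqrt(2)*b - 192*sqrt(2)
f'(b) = 5*b^4 - 40*b^3 + 8*sqrt(2)*b^3 - 60*sqrt(2)*b^2 + 18*b^2 + 40*sqrt(2)*b + 200*b - 160 + 120*sqrt(2)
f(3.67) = -244.82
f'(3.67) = -460.05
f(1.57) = -60.35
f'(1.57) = 167.10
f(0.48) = -240.13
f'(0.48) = 114.55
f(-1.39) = -9.28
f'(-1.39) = -380.39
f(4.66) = -879.96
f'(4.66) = -791.50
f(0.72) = -208.09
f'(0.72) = 150.42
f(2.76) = 7.97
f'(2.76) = -104.40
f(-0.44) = -249.35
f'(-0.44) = -113.50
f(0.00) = -271.53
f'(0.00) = 9.71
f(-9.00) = -79824.31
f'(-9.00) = 46002.82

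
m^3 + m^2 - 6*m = m*(m - 2)*(m + 3)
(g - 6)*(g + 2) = g^2 - 4*g - 12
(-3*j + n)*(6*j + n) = -18*j^2 + 3*j*n + n^2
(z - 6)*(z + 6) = z^2 - 36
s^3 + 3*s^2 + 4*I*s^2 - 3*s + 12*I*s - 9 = (s + 3)*(s + I)*(s + 3*I)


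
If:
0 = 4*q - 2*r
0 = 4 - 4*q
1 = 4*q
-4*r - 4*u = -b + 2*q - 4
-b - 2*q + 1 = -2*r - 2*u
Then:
No Solution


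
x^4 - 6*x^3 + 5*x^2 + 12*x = x*(x - 4)*(x - 3)*(x + 1)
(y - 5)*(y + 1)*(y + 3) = y^3 - y^2 - 17*y - 15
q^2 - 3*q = q*(q - 3)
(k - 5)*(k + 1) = k^2 - 4*k - 5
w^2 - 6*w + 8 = (w - 4)*(w - 2)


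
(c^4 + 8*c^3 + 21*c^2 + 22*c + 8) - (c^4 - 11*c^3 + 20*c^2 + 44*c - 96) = 19*c^3 + c^2 - 22*c + 104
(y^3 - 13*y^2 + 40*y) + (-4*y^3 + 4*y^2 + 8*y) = -3*y^3 - 9*y^2 + 48*y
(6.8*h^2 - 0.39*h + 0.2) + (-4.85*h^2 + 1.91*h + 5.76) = 1.95*h^2 + 1.52*h + 5.96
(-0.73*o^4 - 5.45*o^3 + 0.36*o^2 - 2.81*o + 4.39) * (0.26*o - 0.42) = -0.1898*o^5 - 1.1104*o^4 + 2.3826*o^3 - 0.8818*o^2 + 2.3216*o - 1.8438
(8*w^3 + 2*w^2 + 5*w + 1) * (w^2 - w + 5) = 8*w^5 - 6*w^4 + 43*w^3 + 6*w^2 + 24*w + 5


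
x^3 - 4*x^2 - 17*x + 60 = (x - 5)*(x - 3)*(x + 4)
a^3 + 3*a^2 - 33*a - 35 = (a - 5)*(a + 1)*(a + 7)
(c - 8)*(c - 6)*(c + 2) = c^3 - 12*c^2 + 20*c + 96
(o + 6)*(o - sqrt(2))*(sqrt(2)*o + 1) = sqrt(2)*o^3 - o^2 + 6*sqrt(2)*o^2 - 6*o - sqrt(2)*o - 6*sqrt(2)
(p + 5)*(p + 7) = p^2 + 12*p + 35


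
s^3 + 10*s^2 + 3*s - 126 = (s - 3)*(s + 6)*(s + 7)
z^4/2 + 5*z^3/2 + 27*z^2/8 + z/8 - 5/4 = (z/2 + 1/2)*(z - 1/2)*(z + 2)*(z + 5/2)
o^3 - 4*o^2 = o^2*(o - 4)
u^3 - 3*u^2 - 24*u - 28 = (u - 7)*(u + 2)^2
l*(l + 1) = l^2 + l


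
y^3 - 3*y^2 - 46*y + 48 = (y - 8)*(y - 1)*(y + 6)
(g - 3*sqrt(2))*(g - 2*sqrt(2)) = g^2 - 5*sqrt(2)*g + 12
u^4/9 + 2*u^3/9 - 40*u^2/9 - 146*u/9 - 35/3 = (u/3 + 1/3)*(u/3 + 1)*(u - 7)*(u + 5)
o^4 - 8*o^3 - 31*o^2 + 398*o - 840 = (o - 6)*(o - 5)*(o - 4)*(o + 7)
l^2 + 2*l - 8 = (l - 2)*(l + 4)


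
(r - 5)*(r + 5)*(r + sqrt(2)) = r^3 + sqrt(2)*r^2 - 25*r - 25*sqrt(2)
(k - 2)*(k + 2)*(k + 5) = k^3 + 5*k^2 - 4*k - 20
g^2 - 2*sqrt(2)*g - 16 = (g - 4*sqrt(2))*(g + 2*sqrt(2))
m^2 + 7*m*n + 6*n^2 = (m + n)*(m + 6*n)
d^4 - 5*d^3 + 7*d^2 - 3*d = d*(d - 3)*(d - 1)^2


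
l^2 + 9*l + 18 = (l + 3)*(l + 6)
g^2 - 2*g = g*(g - 2)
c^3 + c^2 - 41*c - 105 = (c - 7)*(c + 3)*(c + 5)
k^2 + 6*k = k*(k + 6)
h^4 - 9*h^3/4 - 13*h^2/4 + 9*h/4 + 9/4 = (h - 3)*(h - 1)*(h + 3/4)*(h + 1)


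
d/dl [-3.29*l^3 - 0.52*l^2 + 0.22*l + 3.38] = -9.87*l^2 - 1.04*l + 0.22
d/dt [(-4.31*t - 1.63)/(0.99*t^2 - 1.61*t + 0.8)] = (4.2669*t^2 + 3.2274*t - 6.0723)/(0.9801*t^4 - 3.1878*t^3 + 4.1761*t^2 - 2.576*t + 0.64)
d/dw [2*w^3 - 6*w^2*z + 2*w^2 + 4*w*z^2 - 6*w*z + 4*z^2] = 6*w^2 - 12*w*z + 4*w + 4*z^2 - 6*z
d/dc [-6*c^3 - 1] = -18*c^2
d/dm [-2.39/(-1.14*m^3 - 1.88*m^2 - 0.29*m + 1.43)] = (-8.1738*m^2 - 8.9864*m - 0.6931)/(1.14*m^3 + 1.88*m^2 + 0.29*m - 1.43)^2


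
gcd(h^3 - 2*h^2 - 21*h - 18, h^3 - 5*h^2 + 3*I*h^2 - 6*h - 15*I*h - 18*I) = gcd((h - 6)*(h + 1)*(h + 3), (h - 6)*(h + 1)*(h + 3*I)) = h^2 - 5*h - 6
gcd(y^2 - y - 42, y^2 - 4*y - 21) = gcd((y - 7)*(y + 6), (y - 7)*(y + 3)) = y - 7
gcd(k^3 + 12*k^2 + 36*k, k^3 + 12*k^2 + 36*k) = k^3 + 12*k^2 + 36*k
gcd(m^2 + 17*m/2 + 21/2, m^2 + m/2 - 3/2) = m + 3/2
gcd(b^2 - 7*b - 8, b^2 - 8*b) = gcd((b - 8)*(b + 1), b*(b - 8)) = b - 8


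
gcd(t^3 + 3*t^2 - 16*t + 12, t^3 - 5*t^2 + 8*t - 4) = t^2 - 3*t + 2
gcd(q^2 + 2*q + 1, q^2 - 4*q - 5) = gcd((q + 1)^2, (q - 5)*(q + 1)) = q + 1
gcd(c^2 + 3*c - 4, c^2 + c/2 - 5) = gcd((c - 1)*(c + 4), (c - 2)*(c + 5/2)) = 1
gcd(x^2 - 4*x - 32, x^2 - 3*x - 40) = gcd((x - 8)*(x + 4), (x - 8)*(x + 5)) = x - 8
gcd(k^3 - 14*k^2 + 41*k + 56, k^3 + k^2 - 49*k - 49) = k^2 - 6*k - 7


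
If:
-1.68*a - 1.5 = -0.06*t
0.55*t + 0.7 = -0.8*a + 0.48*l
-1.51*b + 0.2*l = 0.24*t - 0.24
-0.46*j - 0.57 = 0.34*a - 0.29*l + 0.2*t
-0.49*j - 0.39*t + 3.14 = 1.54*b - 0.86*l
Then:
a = -1.12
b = 0.15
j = -2.49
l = -7.68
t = -6.35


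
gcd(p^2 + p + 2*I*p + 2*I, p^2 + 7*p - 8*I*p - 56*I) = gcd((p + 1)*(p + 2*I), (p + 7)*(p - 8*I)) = 1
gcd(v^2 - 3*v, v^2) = v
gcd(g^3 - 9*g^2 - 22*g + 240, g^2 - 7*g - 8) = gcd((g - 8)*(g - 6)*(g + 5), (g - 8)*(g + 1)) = g - 8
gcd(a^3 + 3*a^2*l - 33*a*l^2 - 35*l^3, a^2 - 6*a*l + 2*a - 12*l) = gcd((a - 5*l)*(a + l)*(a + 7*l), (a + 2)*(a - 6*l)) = 1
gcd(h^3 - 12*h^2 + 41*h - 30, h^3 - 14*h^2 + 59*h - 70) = h - 5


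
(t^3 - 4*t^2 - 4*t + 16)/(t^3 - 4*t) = (t - 4)/t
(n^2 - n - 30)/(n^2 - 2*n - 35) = (n - 6)/(n - 7)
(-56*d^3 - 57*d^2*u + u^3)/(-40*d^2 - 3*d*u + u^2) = (7*d^2 + 8*d*u + u^2)/(5*d + u)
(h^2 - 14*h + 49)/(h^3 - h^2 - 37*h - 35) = (h - 7)/(h^2 + 6*h + 5)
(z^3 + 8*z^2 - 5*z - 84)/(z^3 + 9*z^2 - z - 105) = (z + 4)/(z + 5)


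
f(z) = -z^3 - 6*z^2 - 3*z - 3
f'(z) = -3*z^2 - 12*z - 3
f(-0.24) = -2.61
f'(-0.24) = -0.29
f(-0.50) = -2.88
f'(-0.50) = 2.25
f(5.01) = -294.38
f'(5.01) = -138.42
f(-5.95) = 13.08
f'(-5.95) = -37.81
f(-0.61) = -3.18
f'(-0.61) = 3.20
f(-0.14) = -2.69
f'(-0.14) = -1.38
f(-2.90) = -20.37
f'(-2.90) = 6.57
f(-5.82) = 8.36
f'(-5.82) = -34.78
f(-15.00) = 2067.00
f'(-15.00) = -498.00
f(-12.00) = 897.00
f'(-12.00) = -291.00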